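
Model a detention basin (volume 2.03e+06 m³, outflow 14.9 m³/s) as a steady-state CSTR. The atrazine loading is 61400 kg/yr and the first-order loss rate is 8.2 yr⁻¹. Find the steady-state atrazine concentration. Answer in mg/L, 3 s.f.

Outflow Q = 14.9 m³/s × 3.156e+07 s/yr = 4.702e+08 m³/yr.
Steady-state CSTR mass balance: W = Q·C + k·V·C, so C = W/(Q + kV).
Q + kV = 4.702e+08 + 8.2·2.03e+06 = 4.869e+08 m³/yr.
C = 61400/4.869e+08 = 0.0001261 kg/m³ = 0.1261 mg/L.

0.126 mg/L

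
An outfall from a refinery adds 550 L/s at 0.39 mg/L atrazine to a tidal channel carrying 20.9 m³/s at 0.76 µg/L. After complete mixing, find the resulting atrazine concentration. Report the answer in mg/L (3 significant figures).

0.0107 mg/L

550 L/s = 0.55 m³/s.
0.76 µg/L = 0.00076 mg/L.
Flow-weighted mixing gives C = (0.55·0.39 + 20.9·0.00076) / (0.55 + 20.9) = 0.2304/21.45 = 0.01074 mg/L.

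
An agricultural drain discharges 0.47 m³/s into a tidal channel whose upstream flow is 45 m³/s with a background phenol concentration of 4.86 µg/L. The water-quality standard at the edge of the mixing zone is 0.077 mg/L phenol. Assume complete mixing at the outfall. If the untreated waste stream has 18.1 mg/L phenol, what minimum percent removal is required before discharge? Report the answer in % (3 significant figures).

4.86 µg/L = 0.00486 mg/L.
Mass balance: 0.077·45.47 = 0.47·Cₑ + 45·0.00486.
Cₑ = (3.501 − 0.2187) / 0.47 = 6.984 mg/L.
Required removal = 1 − 6.984/18.1 = 61.41 %.

61.4 %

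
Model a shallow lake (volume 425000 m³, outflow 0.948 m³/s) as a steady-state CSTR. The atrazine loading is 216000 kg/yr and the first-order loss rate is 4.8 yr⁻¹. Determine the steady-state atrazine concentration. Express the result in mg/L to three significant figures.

6.76 mg/L

Outflow Q = 0.948 m³/s × 3.156e+07 s/yr = 2.992e+07 m³/yr.
Steady-state CSTR mass balance: W = Q·C + k·V·C, so C = W/(Q + kV).
Q + kV = 2.992e+07 + 4.8·425000 = 3.196e+07 m³/yr.
C = 216000/3.196e+07 = 0.006759 kg/m³ = 6.759 mg/L.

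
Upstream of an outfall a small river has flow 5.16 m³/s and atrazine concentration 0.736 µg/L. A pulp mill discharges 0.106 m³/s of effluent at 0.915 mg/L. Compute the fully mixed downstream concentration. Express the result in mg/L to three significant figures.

0.0191 mg/L

0.736 µg/L = 0.000736 mg/L.
Conservation of mass across the mixing zone: C = (0.106·0.915 + 5.16·0.000736) / (0.106 + 5.16) = 0.1008/5.266 = 0.01914 mg/L.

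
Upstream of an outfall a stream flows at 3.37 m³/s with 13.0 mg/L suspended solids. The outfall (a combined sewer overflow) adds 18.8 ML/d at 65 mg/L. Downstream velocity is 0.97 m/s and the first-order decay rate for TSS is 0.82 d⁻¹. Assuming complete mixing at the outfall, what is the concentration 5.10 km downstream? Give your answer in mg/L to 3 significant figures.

15.4 mg/L

18.8 ML/d = 0.2176 m³/s.
After complete mixing, C₀ = (0.2176·65 + 3.37·13) / 3.588 = 16.15 mg/L.
Travel time t = 5100 m / 0.97 m/s = 5258 s = 0.06085 d.
C = 16.15·exp(−0.82·0.06085) = 16.15·0.9513 = 15.37 mg/L.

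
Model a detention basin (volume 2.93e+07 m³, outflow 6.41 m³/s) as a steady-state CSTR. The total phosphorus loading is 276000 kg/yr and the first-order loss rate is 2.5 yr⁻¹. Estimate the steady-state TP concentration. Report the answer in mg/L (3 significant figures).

Outflow Q = 6.41 m³/s × 3.156e+07 s/yr = 2.023e+08 m³/yr.
Steady-state CSTR mass balance: W = Q·C + k·V·C, so C = W/(Q + kV).
Q + kV = 2.023e+08 + 2.5·2.93e+07 = 2.755e+08 m³/yr.
C = 276000/2.755e+08 = 0.001002 kg/m³ = 1.002 mg/L.

1.00 mg/L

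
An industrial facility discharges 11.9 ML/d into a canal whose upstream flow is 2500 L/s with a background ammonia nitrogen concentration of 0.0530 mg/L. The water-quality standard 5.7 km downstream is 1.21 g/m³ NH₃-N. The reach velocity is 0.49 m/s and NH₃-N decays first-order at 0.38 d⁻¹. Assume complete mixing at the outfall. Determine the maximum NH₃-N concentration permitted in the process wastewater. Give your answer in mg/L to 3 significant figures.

23.4 mg/L

11.9 ML/d = 0.1377 m³/s.
2500 L/s = 2.5 m³/s.
Travel time to the compliance point: t = 5700/0.49 = 1.163e+04 s = 0.1346 d; decay factor exp(−0.38·0.1346) = 0.9501.
So the concentration just after mixing may be at most 1.21/0.9501 = 1.274 mg/L.
Mass balance: 1.274·2.638 = 0.1377·Cₑ + 2.5·0.053.
Cₑ = (3.359 − 0.1325) / 0.1377 = 23.43 mg/L.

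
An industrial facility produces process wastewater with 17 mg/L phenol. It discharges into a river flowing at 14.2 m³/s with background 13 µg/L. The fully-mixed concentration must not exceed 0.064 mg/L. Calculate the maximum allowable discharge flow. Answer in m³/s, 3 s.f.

13 µg/L = 0.013 mg/L.
Mass balance at complete mixing: C_std·(Q_w + Q_r) = Q_w·C_e + Q_r·C_b.
Rearranging, Q_w = Q_r·(C_std − C_b)/(C_e − C_std) = 14.2·(0.064 − 0.013) / (17 − 0.064) = 0.04276 m³/s.

0.0428 m³/s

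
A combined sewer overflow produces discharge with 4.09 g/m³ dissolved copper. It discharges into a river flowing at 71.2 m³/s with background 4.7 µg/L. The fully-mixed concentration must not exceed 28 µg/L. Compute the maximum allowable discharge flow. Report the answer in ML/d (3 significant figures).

35.3 ML/d

4.7 µg/L = 0.0047 mg/L.
28 µg/L = 0.028 mg/L.
Mass balance at complete mixing: C_std·(Q_w + Q_r) = Q_w·C_e + Q_r·C_b.
Rearranging, Q_w = Q_r·(C_std − C_b)/(C_e − C_std) = 71.2·(0.028 − 0.0047) / (4.09 − 0.028) = 0.4084 m³/s.
= 35.29 ML/d.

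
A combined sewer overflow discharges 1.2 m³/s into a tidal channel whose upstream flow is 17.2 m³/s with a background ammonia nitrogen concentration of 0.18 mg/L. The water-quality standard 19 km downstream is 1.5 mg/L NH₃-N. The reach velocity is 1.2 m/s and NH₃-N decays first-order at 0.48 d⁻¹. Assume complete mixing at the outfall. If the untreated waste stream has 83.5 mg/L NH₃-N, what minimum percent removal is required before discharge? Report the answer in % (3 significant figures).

73.0 %

Travel time to the compliance point: t = 1.9e+04/1.2 = 1.583e+04 s = 0.1833 d; decay factor exp(−0.48·0.1833) = 0.9158.
So the concentration just after mixing may be at most 1.5/0.9158 = 1.638 mg/L.
Mass balance: 1.638·18.4 = 1.2·Cₑ + 17.2·0.18.
Cₑ = (30.14 − 3.096) / 1.2 = 22.53 mg/L.
Required removal = 1 − 22.53/83.5 = 73.01 %.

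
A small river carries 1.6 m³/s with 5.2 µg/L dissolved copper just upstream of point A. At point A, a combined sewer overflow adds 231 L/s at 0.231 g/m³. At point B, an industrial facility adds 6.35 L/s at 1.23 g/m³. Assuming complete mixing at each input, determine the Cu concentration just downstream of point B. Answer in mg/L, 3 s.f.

0.0378 mg/L

5.2 µg/L = 0.0052 mg/L.
231 L/s = 0.231 m³/s.
After input A: C = (1.6·0.0052 + 0.231·0.231) / 1.831 = 0.03369 mg/L.
6.35 L/s = 0.00635 m³/s.
After input B: C = (1.831·0.03369 + 0.00635·1.23) / 1.837 = 0.03782 mg/L.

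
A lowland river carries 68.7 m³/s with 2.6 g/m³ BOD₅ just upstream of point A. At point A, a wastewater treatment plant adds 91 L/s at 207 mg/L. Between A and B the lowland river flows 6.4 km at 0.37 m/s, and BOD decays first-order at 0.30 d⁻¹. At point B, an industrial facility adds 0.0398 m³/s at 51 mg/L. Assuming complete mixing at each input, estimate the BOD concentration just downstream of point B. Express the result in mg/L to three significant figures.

91 L/s = 0.091 m³/s.
After input A: C = (68.7·2.6 + 0.091·207) / 68.79 = 2.87 mg/L.
Over the 6.4 km reach to input B (t = 1.73e+04 s = 0.2002 d), decay gives C = 2.87·exp(−0.30·0.2002) = 2.703 mg/L.
After input B: C = (68.79·2.703 + 0.0398·51) / 68.83 = 2.731 mg/L.

2.73 mg/L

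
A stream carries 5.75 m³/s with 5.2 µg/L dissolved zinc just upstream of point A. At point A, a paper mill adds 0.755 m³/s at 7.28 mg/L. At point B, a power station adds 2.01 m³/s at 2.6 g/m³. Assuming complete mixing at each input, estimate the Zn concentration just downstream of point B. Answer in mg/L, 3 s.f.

5.2 µg/L = 0.0052 mg/L.
After input A: C = (5.75·0.0052 + 0.755·7.28) / 6.505 = 0.8495 mg/L.
After input B: C = (6.505·0.8495 + 2.01·2.6) / 8.515 = 1.263 mg/L.

1.26 mg/L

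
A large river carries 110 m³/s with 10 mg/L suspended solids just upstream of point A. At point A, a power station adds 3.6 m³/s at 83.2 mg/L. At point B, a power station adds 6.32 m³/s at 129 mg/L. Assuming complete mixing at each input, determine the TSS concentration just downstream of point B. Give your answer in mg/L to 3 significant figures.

18.5 mg/L

After input A: C = (110·10 + 3.6·83.2) / 113.6 = 12.32 mg/L.
After input B: C = (113.6·12.32 + 6.32·129) / 119.9 = 18.47 mg/L.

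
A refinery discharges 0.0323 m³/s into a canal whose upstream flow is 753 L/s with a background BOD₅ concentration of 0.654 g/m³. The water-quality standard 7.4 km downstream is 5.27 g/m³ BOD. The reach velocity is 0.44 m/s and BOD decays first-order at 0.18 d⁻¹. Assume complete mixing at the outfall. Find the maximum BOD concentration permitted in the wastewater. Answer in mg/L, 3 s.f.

117 mg/L

753 L/s = 0.753 m³/s.
Travel time to the compliance point: t = 7400/0.44 = 1.682e+04 s = 0.1947 d; decay factor exp(−0.18·0.1947) = 0.9656.
So the concentration just after mixing may be at most 5.27/0.9656 = 5.458 mg/L.
Mass balance: 5.458·0.7853 = 0.0323·Cₑ + 0.753·0.654.
Cₑ = (4.286 − 0.4925) / 0.0323 = 117.5 mg/L.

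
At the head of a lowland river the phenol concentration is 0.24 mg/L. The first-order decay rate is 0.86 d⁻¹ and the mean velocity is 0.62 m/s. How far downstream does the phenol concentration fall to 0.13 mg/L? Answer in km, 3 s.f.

From C = C₀·e^(−kt), t = ln(C₀/C)/k = ln(0.24/0.13)/0.86 = 0.6131/0.86 = 0.7129 d.
Distance = v·t = 0.62 m/s × 6.16e+04 s = 3.819e+04 m = 38.19 km.

38.2 km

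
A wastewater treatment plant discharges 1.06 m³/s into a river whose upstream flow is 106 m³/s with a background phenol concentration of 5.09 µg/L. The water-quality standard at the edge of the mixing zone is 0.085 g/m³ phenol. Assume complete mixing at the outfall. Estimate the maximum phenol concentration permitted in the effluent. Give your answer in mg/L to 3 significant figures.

8.08 mg/L

5.09 µg/L = 0.00509 mg/L.
Mass balance: 0.085·107.1 = 1.06·Cₑ + 106·0.00509.
Cₑ = (9.1 − 0.5395) / 1.06 = 8.076 mg/L.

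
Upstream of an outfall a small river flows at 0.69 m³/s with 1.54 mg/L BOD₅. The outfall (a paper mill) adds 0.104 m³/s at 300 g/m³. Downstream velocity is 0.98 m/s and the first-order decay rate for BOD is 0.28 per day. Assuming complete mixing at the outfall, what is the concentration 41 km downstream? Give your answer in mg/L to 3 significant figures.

35.5 mg/L

After complete mixing, C₀ = (0.104·300 + 0.69·1.54) / 0.794 = 40.63 mg/L.
Travel time t = 4.1e+04 m / 0.98 m/s = 4.184e+04 s = 0.4842 d.
C = 40.63·exp(−0.28·0.4842) = 40.63·0.8732 = 35.48 mg/L.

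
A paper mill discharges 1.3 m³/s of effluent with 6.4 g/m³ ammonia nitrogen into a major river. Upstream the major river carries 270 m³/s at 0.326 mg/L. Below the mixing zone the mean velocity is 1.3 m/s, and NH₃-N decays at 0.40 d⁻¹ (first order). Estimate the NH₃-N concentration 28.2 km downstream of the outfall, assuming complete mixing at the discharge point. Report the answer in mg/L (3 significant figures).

After complete mixing, C₀ = (1.3·6.4 + 270·0.326) / 271.3 = 0.3551 mg/L.
Travel time t = 2.82e+04 m / 1.3 m/s = 2.169e+04 s = 0.2511 d.
C = 0.3551·exp(−0.40·0.2511) = 0.3551·0.9045 = 0.3212 mg/L.

0.321 mg/L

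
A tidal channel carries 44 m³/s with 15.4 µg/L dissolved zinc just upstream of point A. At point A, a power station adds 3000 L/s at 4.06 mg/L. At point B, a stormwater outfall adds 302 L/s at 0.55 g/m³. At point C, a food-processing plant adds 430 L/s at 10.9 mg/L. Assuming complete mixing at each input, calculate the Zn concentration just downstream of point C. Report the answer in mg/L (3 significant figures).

15.4 µg/L = 0.0154 mg/L.
3000 L/s = 3 m³/s.
After input A: C = (44·0.0154 + 3·4.06) / 47 = 0.2736 mg/L.
302 L/s = 0.302 m³/s.
After input B: C = (47·0.2736 + 0.302·0.55) / 47.3 = 0.2753 mg/L.
430 L/s = 0.43 m³/s.
After input C: C = (47.3·0.2753 + 0.43·10.9) / 47.73 = 0.371 mg/L.

0.371 mg/L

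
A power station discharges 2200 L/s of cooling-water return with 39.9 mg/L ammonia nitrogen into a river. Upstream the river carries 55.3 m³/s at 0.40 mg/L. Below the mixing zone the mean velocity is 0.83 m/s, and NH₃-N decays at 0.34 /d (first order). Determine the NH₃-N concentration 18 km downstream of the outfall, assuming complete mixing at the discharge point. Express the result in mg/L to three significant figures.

2200 L/s = 2.2 m³/s.
After complete mixing, C₀ = (2.2·39.9 + 55.3·0.4) / 57.5 = 1.911 mg/L.
Travel time t = 1.8e+04 m / 0.83 m/s = 2.169e+04 s = 0.251 d.
C = 1.911·exp(−0.34·0.251) = 1.911·0.9182 = 1.755 mg/L.

1.75 mg/L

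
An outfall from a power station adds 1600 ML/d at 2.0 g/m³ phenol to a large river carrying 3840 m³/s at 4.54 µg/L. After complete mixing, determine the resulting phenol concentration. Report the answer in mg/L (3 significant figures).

1600 ML/d = 18.52 m³/s.
4.54 µg/L = 0.00454 mg/L.
By mass balance at complete mixing, C = (18.52·2 + 3840·0.00454) / (18.52 + 3840) = 54.47/3859 = 0.01412 mg/L.

0.0141 mg/L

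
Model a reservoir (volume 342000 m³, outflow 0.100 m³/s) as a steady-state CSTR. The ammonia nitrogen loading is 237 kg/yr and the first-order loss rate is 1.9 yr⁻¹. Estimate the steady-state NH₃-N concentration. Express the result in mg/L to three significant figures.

Outflow Q = 0.100 m³/s × 3.156e+07 s/yr = 3.156e+06 m³/yr.
Steady-state CSTR mass balance: W = Q·C + k·V·C, so C = W/(Q + kV).
Q + kV = 3.156e+06 + 1.9·342000 = 3.806e+06 m³/yr.
C = 237/3.806e+06 = 6.228e-05 kg/m³ = 0.06228 mg/L.

0.0623 mg/L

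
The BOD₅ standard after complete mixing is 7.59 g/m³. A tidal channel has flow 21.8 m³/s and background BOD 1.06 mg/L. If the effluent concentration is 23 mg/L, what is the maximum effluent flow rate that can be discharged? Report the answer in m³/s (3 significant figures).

Mass balance at complete mixing: C_std·(Q_w + Q_r) = Q_w·C_e + Q_r·C_b.
Rearranging, Q_w = Q_r·(C_std − C_b)/(C_e − C_std) = 21.8·(7.59 − 1.06) / (23 − 7.59) = 9.238 m³/s.

9.24 m³/s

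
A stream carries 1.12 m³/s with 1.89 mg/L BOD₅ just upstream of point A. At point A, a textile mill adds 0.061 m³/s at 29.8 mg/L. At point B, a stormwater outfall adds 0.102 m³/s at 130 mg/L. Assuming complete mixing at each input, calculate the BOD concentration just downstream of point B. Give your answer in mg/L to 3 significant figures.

13.4 mg/L

After input A: C = (1.12·1.89 + 0.061·29.8) / 1.181 = 3.332 mg/L.
After input B: C = (1.181·3.332 + 0.102·130) / 1.283 = 13.4 mg/L.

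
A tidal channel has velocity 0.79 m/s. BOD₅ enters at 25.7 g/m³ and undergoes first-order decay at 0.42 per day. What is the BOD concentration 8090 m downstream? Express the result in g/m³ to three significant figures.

24.5 g/m³

Travel time t = 8090 m / 0.79 m/s = 8090/0.79 = 1.024e+04 s = 0.1185 d.
First-order decay: C = 25.7·exp(−0.42·0.1185) = 25.7·0.9514 = 24.45 g/m³.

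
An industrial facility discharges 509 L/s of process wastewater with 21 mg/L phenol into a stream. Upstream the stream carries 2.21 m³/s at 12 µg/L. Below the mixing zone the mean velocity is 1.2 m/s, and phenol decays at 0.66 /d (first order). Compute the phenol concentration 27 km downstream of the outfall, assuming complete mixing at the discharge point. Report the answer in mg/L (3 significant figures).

509 L/s = 0.509 m³/s.
12 µg/L = 0.012 mg/L.
After complete mixing, C₀ = (0.509·21 + 2.21·0.012) / 2.719 = 3.941 mg/L.
Travel time t = 2.7e+04 m / 1.2 m/s = 2.25e+04 s = 0.2604 d.
C = 3.941·exp(−0.66·0.2604) = 3.941·0.8421 = 3.319 mg/L.

3.32 mg/L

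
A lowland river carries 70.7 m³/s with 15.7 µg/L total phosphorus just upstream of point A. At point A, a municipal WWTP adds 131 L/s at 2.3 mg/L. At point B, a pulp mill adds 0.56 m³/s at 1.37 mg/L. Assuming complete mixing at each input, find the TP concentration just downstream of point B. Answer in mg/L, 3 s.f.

0.0305 mg/L

15.7 µg/L = 0.0157 mg/L.
131 L/s = 0.131 m³/s.
After input A: C = (70.7·0.0157 + 0.131·2.3) / 70.83 = 0.01992 mg/L.
After input B: C = (70.83·0.01992 + 0.56·1.37) / 71.39 = 0.03051 mg/L.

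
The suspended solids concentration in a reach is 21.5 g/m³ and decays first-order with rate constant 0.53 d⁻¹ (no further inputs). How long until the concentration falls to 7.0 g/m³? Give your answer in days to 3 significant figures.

2.12 d

t = ln(C₀/C)/k = ln(21.5/7.0)/0.53 = 1.122/0.53 = 2.117 d.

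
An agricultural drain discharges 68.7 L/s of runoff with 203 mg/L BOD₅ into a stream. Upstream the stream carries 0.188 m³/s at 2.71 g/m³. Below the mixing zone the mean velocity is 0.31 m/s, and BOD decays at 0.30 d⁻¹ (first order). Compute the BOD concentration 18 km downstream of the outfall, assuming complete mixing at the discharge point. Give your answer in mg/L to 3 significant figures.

68.7 L/s = 0.0687 m³/s.
After complete mixing, C₀ = (0.0687·203 + 0.188·2.71) / 0.2567 = 56.31 mg/L.
Travel time t = 1.8e+04 m / 0.31 m/s = 5.806e+04 s = 0.672 d.
C = 56.31·exp(−0.30·0.672) = 56.31·0.8174 = 46.03 mg/L.

46.0 mg/L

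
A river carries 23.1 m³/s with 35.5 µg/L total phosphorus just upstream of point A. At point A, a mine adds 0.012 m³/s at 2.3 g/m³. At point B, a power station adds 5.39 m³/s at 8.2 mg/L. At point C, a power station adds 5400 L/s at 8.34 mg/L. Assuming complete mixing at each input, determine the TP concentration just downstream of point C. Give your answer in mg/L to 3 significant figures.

2.66 mg/L

35.5 µg/L = 0.0355 mg/L.
After input A: C = (23.1·0.0355 + 0.012·2.3) / 23.11 = 0.03668 mg/L.
After input B: C = (23.11·0.03668 + 5.39·8.2) / 28.5 = 1.58 mg/L.
5400 L/s = 5.4 m³/s.
After input C: C = (28.5·1.58 + 5.4·8.34) / 33.9 = 2.657 mg/L.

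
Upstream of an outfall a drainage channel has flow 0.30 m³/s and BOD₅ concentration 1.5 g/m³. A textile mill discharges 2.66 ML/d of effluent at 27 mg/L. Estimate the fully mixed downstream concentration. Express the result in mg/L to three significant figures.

3.87 mg/L

2.66 ML/d = 0.03079 m³/s.
Conservation of mass across the mixing zone: C = (0.03079·27 + 0.3·1.5) / (0.03079 + 0.3) = 1.281/0.3308 = 3.873 mg/L.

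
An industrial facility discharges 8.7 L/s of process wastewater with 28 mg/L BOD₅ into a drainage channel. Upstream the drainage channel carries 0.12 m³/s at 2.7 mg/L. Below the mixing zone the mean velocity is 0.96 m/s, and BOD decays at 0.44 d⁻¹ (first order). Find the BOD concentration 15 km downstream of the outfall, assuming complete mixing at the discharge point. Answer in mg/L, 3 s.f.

4.07 mg/L

8.7 L/s = 0.0087 m³/s.
After complete mixing, C₀ = (0.0087·28 + 0.12·2.7) / 0.1287 = 4.41 mg/L.
Travel time t = 1.5e+04 m / 0.96 m/s = 1.562e+04 s = 0.1808 d.
C = 4.41·exp(−0.44·0.1808) = 4.41·0.9235 = 4.073 mg/L.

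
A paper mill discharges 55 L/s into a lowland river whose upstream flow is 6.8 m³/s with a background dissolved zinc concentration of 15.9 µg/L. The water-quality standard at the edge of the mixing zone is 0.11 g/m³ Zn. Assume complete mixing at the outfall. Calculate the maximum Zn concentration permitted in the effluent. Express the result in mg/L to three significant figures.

55 L/s = 0.055 m³/s.
15.9 µg/L = 0.0159 mg/L.
Mass balance: 0.11·6.855 = 0.055·Cₑ + 6.8·0.0159.
Cₑ = (0.754 − 0.1081) / 0.055 = 11.74 mg/L.

11.7 mg/L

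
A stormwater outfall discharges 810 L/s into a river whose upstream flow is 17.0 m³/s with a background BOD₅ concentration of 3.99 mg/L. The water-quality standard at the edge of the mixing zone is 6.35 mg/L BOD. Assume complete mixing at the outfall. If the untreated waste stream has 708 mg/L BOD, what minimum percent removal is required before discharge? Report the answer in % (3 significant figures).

92.1 %

810 L/s = 0.81 m³/s.
Mass balance: 6.35·17.81 = 0.81·Cₑ + 17·3.99.
Cₑ = (113.1 − 67.83) / 0.81 = 55.88 mg/L.
Required removal = 1 − 55.88/708 = 92.11 %.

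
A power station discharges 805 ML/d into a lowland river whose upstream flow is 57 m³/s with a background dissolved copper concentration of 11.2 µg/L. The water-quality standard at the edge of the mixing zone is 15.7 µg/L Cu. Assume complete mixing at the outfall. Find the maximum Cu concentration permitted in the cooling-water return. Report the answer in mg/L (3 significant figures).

805 ML/d = 9.317 m³/s.
11.2 µg/L = 0.0112 mg/L.
15.7 µg/L = 0.0157 mg/L.
Mass balance: 0.0157·66.32 = 9.317·Cₑ + 57·0.0112.
Cₑ = (1.041 − 0.6384) / 9.317 = 0.04323 mg/L.

0.0432 mg/L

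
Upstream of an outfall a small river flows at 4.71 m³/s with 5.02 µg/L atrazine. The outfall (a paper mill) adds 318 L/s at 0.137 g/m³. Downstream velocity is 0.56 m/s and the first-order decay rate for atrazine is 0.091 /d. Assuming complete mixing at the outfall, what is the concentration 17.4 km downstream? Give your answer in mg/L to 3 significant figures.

0.0129 mg/L

318 L/s = 0.318 m³/s.
5.02 µg/L = 0.00502 mg/L.
After complete mixing, C₀ = (0.318·0.137 + 4.71·0.00502) / 5.028 = 0.01337 mg/L.
Travel time t = 1.74e+04 m / 0.56 m/s = 3.107e+04 s = 0.3596 d.
C = 0.01337·exp(−0.091·0.3596) = 0.01337·0.9678 = 0.01294 mg/L.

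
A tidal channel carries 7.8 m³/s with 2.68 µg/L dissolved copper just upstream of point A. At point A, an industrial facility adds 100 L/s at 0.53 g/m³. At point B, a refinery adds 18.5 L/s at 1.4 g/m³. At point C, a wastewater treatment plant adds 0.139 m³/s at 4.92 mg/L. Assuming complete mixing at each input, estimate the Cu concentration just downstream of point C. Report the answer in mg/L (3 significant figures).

0.0973 mg/L

2.68 µg/L = 0.00268 mg/L.
100 L/s = 0.1 m³/s.
After input A: C = (7.8·0.00268 + 0.1·0.53) / 7.9 = 0.009355 mg/L.
18.5 L/s = 0.0185 m³/s.
After input B: C = (7.9·0.009355 + 0.0185·1.4) / 7.918 = 0.0126 mg/L.
After input C: C = (7.918·0.0126 + 0.139·4.92) / 8.057 = 0.09726 mg/L.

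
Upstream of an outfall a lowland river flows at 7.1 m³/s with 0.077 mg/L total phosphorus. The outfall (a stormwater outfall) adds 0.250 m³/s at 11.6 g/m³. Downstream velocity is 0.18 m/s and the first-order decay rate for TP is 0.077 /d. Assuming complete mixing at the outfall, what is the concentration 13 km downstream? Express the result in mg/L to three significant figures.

0.440 mg/L

After complete mixing, C₀ = (0.25·11.6 + 7.1·0.077) / 7.35 = 0.4689 mg/L.
Travel time t = 1.3e+04 m / 0.18 m/s = 7.222e+04 s = 0.8359 d.
C = 0.4689·exp(−0.077·0.8359) = 0.4689·0.9377 = 0.4397 mg/L.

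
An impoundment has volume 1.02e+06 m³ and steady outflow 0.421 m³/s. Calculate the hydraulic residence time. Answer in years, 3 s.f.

0.0768 yr

Q = 0.421 m³/s × 3.156e+07 s/yr = 1.329e+07 m³/yr.
Hydraulic residence time τ = V/Q = 1.02e+06/1.329e+07 = 0.07677 yr.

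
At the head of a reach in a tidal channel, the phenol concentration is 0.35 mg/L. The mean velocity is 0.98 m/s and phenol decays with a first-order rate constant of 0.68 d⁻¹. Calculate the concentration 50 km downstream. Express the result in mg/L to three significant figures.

Travel time t = 50 km / 0.98 m/s = 5e+04/0.98 = 5.102e+04 s = 0.5905 d.
First-order decay: C = 0.35·exp(−0.68·0.5905) = 0.35·0.6693 = 0.2342 mg/L.

0.234 mg/L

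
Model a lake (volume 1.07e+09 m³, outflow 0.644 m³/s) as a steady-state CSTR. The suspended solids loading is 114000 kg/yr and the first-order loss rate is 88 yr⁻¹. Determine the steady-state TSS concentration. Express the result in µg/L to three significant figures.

1.21 µg/L

Outflow Q = 0.644 m³/s × 3.156e+07 s/yr = 2.032e+07 m³/yr.
Steady-state CSTR mass balance: W = Q·C + k·V·C, so C = W/(Q + kV).
Q + kV = 2.032e+07 + 88·1.07e+09 = 9.418e+10 m³/yr.
C = 114000/9.418e+10 = 1.21e-06 kg/m³ = 0.00121 mg/L = 1.21 µg/L.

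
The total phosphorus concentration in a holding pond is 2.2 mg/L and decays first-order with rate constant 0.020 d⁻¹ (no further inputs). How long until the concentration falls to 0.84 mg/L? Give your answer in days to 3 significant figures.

t = ln(C₀/C)/k = ln(2.2/0.84)/0.020 = 0.9628/0.020 = 48.14 d.

48.1 d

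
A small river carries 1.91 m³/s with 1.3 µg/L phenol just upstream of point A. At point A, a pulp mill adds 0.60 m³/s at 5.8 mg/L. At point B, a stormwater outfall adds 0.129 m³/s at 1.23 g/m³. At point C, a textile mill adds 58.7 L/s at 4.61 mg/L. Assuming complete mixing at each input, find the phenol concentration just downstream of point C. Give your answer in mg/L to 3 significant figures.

1.3 µg/L = 0.0013 mg/L.
After input A: C = (1.91·0.0013 + 0.6·5.8) / 2.51 = 1.387 mg/L.
After input B: C = (2.51·1.387 + 0.129·1.23) / 2.639 = 1.38 mg/L.
58.7 L/s = 0.0587 m³/s.
After input C: C = (2.639·1.38 + 0.0587·4.61) / 2.698 = 1.45 mg/L.

1.45 mg/L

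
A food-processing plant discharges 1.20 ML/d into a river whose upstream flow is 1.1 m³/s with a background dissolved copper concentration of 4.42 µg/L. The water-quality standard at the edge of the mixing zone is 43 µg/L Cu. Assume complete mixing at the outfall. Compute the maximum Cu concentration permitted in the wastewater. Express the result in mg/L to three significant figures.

3.10 mg/L

1.20 ML/d = 0.01389 m³/s.
4.42 µg/L = 0.00442 mg/L.
43 µg/L = 0.043 mg/L.
Mass balance: 0.043·1.114 = 0.01389·Cₑ + 1.1·0.00442.
Cₑ = (0.0479 − 0.004862) / 0.01389 = 3.099 mg/L.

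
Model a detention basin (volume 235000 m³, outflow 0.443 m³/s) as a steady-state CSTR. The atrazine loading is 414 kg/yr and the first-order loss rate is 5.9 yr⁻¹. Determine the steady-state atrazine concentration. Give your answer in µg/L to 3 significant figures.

26.9 µg/L

Outflow Q = 0.443 m³/s × 3.156e+07 s/yr = 1.398e+07 m³/yr.
Steady-state CSTR mass balance: W = Q·C + k·V·C, so C = W/(Q + kV).
Q + kV = 1.398e+07 + 5.9·235000 = 1.537e+07 m³/yr.
C = 414/1.537e+07 = 2.694e-05 kg/m³ = 0.02694 mg/L = 26.94 µg/L.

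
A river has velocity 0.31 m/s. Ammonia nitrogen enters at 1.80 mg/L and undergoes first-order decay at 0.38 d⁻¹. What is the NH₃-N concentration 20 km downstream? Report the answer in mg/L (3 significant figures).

Travel time t = 20 km / 0.31 m/s = 2e+04/0.31 = 6.452e+04 s = 0.7467 d.
First-order decay: C = 1.80·exp(−0.38·0.7467) = 1.80·0.753 = 1.355 mg/L.

1.36 mg/L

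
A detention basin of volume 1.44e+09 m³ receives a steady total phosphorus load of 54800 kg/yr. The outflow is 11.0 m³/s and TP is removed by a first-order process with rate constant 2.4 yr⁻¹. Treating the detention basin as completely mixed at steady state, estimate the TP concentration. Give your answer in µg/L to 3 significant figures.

Outflow Q = 11.0 m³/s × 3.156e+07 s/yr = 3.471e+08 m³/yr.
Steady-state CSTR mass balance: W = Q·C + k·V·C, so C = W/(Q + kV).
Q + kV = 3.471e+08 + 2.4·1.44e+09 = 3.803e+09 m³/yr.
C = 54800/3.803e+09 = 1.441e-05 kg/m³ = 0.01441 mg/L = 14.41 µg/L.

14.4 µg/L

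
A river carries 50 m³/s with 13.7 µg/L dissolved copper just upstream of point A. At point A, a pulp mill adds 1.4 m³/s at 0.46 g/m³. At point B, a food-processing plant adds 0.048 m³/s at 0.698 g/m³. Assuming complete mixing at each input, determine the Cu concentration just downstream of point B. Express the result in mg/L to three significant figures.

0.0265 mg/L

13.7 µg/L = 0.0137 mg/L.
After input A: C = (50·0.0137 + 1.4·0.46) / 51.4 = 0.02586 mg/L.
After input B: C = (51.4·0.02586 + 0.048·0.698) / 51.45 = 0.02648 mg/L.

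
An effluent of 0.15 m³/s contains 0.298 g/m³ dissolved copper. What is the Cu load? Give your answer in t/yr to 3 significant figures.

1.41 t/yr

Mass flux = Q·C = 0.15 m³/s × 0.298 g/m³ = 0.0447 g/s.
= 0.0447 g/s × 31.56 = 1.411 t/yr.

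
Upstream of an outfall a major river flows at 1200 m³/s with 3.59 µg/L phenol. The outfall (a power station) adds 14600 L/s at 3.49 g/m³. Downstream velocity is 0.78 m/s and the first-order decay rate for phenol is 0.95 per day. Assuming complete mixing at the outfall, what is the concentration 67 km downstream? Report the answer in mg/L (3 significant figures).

0.0177 mg/L

14600 L/s = 14.6 m³/s.
3.59 µg/L = 0.00359 mg/L.
After complete mixing, C₀ = (14.6·3.49 + 1200·0.00359) / 1215 = 0.0455 mg/L.
Travel time t = 6.7e+04 m / 0.78 m/s = 8.59e+04 s = 0.9942 d.
C = 0.0455·exp(−0.95·0.9942) = 0.0455·0.3889 = 0.01769 mg/L.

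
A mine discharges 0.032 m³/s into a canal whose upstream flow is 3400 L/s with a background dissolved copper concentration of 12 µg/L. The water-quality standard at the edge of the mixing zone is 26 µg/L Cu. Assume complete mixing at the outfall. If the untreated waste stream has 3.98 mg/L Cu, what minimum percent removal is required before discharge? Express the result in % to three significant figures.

3400 L/s = 3.4 m³/s.
12 µg/L = 0.012 mg/L.
26 µg/L = 0.026 mg/L.
Mass balance: 0.026·3.432 = 0.032·Cₑ + 3.4·0.012.
Cₑ = (0.08923 − 0.0408) / 0.032 = 1.514 mg/L.
Required removal = 1 − 1.514/3.98 = 61.97 %.

62.0 %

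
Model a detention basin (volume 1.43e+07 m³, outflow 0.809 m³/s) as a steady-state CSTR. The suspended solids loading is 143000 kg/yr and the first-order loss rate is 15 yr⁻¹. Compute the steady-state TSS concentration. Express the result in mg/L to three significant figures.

Outflow Q = 0.809 m³/s × 3.156e+07 s/yr = 2.553e+07 m³/yr.
Steady-state CSTR mass balance: W = Q·C + k·V·C, so C = W/(Q + kV).
Q + kV = 2.553e+07 + 15·1.43e+07 = 2.4e+08 m³/yr.
C = 143000/2.4e+08 = 0.0005958 kg/m³ = 0.5958 mg/L.

0.596 mg/L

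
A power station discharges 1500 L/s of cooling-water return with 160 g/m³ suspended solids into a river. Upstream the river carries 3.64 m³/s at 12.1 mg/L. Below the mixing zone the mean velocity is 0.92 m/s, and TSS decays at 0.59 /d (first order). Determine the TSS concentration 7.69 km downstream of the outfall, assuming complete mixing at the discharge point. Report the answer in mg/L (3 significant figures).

1500 L/s = 1.5 m³/s.
After complete mixing, C₀ = (1.5·160 + 3.64·12.1) / 5.14 = 55.26 mg/L.
Travel time t = 7690 m / 0.92 m/s = 8359 s = 0.09674 d.
C = 55.26·exp(−0.59·0.09674) = 55.26·0.9445 = 52.2 mg/L.

52.2 mg/L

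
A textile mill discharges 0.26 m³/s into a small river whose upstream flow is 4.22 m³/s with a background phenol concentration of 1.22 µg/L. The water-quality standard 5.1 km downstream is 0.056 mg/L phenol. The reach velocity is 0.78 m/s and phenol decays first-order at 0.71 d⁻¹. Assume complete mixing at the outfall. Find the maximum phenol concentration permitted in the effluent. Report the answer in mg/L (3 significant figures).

0.998 mg/L

1.22 µg/L = 0.00122 mg/L.
Travel time to the compliance point: t = 5100/0.78 = 6538 s = 0.07568 d; decay factor exp(−0.71·0.07568) = 0.9477.
So the concentration just after mixing may be at most 0.056/0.9477 = 0.05909 mg/L.
Mass balance: 0.05909·4.48 = 0.26·Cₑ + 4.22·0.00122.
Cₑ = (0.2647 − 0.005148) / 0.26 = 0.9984 mg/L.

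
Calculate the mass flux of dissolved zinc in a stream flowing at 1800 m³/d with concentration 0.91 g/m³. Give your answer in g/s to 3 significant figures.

1800 m³/d = 0.02083 m³/s.
Mass flux = Q·C = 0.02083 m³/s × 0.91 g/m³ = 0.01896 g/s.

0.0190 g/s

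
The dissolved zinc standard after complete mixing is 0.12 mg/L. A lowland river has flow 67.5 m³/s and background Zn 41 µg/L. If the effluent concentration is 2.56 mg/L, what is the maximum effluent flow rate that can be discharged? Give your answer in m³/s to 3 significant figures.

41 µg/L = 0.041 mg/L.
Mass balance at complete mixing: C_std·(Q_w + Q_r) = Q_w·C_e + Q_r·C_b.
Rearranging, Q_w = Q_r·(C_std − C_b)/(C_e − C_std) = 67.5·(0.12 − 0.041) / (2.56 − 0.12) = 2.185 m³/s.

2.19 m³/s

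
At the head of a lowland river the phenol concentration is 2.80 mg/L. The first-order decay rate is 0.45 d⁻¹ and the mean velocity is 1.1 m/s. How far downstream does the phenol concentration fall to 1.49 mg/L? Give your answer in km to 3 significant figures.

From C = C₀·e^(−kt), t = ln(C₀/C)/k = ln(2.80/1.49)/0.45 = 0.6308/0.45 = 1.402 d.
Distance = v·t = 1.1 m/s × 1.211e+05 s = 1.332e+05 m = 133.2 km.

133 km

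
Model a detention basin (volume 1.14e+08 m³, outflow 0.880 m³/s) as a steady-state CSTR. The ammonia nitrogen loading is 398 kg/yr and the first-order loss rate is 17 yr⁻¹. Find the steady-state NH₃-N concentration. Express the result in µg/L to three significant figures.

Outflow Q = 0.880 m³/s × 3.156e+07 s/yr = 2.777e+07 m³/yr.
Steady-state CSTR mass balance: W = Q·C + k·V·C, so C = W/(Q + kV).
Q + kV = 2.777e+07 + 17·1.14e+08 = 1.966e+09 m³/yr.
C = 398/1.966e+09 = 2.025e-07 kg/m³ = 0.0002025 mg/L = 0.2025 µg/L.

0.202 µg/L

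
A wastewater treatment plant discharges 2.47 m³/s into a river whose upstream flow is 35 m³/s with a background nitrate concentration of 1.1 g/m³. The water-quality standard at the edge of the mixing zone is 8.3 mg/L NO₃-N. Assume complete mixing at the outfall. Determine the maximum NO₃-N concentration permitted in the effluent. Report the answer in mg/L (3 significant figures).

Mass balance: 8.3·37.47 = 2.47·Cₑ + 35·1.1.
Cₑ = (311 − 38.5) / 2.47 = 110.3 mg/L.

110 mg/L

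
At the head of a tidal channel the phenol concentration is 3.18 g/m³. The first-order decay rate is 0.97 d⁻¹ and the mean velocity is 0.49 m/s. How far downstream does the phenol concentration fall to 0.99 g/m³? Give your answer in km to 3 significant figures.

From C = C₀·e^(−kt), t = ln(C₀/C)/k = ln(3.18/0.99)/0.97 = 1.167/0.97 = 1.203 d.
Distance = v·t = 0.49 m/s × 1.039e+05 s = 5.093e+04 m = 50.93 km.

50.9 km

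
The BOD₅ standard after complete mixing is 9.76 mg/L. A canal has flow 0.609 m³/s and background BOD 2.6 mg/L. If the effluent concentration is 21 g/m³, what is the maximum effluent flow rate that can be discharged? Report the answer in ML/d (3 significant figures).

Mass balance at complete mixing: C_std·(Q_w + Q_r) = Q_w·C_e + Q_r·C_b.
Rearranging, Q_w = Q_r·(C_std − C_b)/(C_e − C_std) = 0.609·(9.76 − 2.6) / (21 − 9.76) = 0.3879 m³/s.
= 33.52 ML/d.

33.5 ML/d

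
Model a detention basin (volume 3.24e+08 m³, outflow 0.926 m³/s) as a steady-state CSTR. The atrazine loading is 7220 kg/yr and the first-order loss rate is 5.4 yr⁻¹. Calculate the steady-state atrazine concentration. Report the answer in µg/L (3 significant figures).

4.06 µg/L

Outflow Q = 0.926 m³/s × 3.156e+07 s/yr = 2.922e+07 m³/yr.
Steady-state CSTR mass balance: W = Q·C + k·V·C, so C = W/(Q + kV).
Q + kV = 2.922e+07 + 5.4·3.24e+08 = 1.779e+09 m³/yr.
C = 7220/1.779e+09 = 4.059e-06 kg/m³ = 0.004059 mg/L = 4.059 µg/L.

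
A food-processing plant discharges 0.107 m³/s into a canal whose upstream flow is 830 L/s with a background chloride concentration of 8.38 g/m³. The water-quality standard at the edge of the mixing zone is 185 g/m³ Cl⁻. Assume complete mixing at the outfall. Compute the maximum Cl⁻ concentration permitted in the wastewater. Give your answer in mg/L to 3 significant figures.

1560 mg/L

830 L/s = 0.83 m³/s.
Mass balance: 185·0.937 = 0.107·Cₑ + 0.83·8.38.
Cₑ = (173.3 − 6.955) / 0.107 = 1555 mg/L.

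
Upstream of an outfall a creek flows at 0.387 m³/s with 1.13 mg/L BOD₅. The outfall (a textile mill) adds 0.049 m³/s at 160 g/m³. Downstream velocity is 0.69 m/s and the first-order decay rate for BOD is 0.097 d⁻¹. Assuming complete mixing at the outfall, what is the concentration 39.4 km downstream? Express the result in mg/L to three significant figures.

17.8 mg/L

After complete mixing, C₀ = (0.049·160 + 0.387·1.13) / 0.436 = 18.98 mg/L.
Travel time t = 3.94e+04 m / 0.69 m/s = 5.71e+04 s = 0.6609 d.
C = 18.98·exp(−0.097·0.6609) = 18.98·0.9379 = 17.81 mg/L.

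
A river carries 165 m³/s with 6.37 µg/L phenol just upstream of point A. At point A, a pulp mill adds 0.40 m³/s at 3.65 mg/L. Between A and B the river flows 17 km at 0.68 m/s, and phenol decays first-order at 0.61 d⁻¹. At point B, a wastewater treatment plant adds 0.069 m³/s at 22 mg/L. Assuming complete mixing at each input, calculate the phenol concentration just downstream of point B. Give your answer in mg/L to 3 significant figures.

6.37 µg/L = 0.00637 mg/L.
After input A: C = (165·0.00637 + 0.4·3.65) / 165.4 = 0.01518 mg/L.
Over the 17 km reach to input B (t = 2.5e+04 s = 0.2894 d), decay gives C = 0.01518·exp(−0.61·0.2894) = 0.01273 mg/L.
After input B: C = (165.4·0.01273 + 0.069·22) / 165.5 = 0.02189 mg/L.

0.0219 mg/L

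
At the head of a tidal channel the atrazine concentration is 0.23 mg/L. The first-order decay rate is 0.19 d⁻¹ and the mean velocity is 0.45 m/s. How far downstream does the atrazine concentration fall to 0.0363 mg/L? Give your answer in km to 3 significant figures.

From C = C₀·e^(−kt), t = ln(C₀/C)/k = ln(0.23/0.0363)/0.19 = 1.846/0.19 = 9.717 d.
Distance = v·t = 0.45 m/s × 8.396e+05 s = 3.778e+05 m = 377.8 km.

378 km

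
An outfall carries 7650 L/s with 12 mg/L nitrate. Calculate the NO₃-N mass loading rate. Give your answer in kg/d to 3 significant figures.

7930 kg/d

7650 L/s = 7.65 m³/s.
Mass flux = Q·C = 7.65 m³/s × 12 g/m³ = 91.8 g/s.
= 91.8 g/s × 86.4 = 7932 kg/d.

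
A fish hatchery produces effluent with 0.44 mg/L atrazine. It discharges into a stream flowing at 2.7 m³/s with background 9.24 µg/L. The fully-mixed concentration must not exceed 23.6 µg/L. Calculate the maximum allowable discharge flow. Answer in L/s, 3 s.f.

9.24 µg/L = 0.00924 mg/L.
23.6 µg/L = 0.0236 mg/L.
Mass balance at complete mixing: C_std·(Q_w + Q_r) = Q_w·C_e + Q_r·C_b.
Rearranging, Q_w = Q_r·(C_std − C_b)/(C_e − C_std) = 2.7·(0.0236 − 0.00924) / (0.44 − 0.0236) = 0.09311 m³/s.
= 93.11 L/s.

93.1 L/s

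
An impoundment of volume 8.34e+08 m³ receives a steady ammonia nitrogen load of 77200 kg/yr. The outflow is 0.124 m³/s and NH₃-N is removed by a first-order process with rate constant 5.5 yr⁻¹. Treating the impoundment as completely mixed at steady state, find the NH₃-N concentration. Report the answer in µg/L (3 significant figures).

Outflow Q = 0.124 m³/s × 3.156e+07 s/yr = 3.913e+06 m³/yr.
Steady-state CSTR mass balance: W = Q·C + k·V·C, so C = W/(Q + kV).
Q + kV = 3.913e+06 + 5.5·8.34e+08 = 4.591e+09 m³/yr.
C = 77200/4.591e+09 = 1.682e-05 kg/m³ = 0.01682 mg/L = 16.82 µg/L.

16.8 µg/L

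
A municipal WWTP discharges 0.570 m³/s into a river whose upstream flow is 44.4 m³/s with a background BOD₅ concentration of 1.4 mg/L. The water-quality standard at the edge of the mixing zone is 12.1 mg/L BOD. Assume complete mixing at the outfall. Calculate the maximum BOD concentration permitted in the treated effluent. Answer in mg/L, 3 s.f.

846 mg/L

Mass balance: 12.1·44.97 = 0.57·Cₑ + 44.4·1.4.
Cₑ = (544.1 − 62.16) / 0.57 = 845.6 mg/L.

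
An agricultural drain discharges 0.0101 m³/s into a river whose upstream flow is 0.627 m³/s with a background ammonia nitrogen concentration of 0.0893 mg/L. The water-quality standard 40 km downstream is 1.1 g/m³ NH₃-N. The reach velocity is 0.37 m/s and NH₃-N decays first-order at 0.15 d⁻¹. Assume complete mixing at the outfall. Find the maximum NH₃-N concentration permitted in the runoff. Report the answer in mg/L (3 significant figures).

78.2 mg/L

Travel time to the compliance point: t = 4e+04/0.37 = 1.081e+05 s = 1.251 d; decay factor exp(−0.15·1.251) = 0.8289.
So the concentration just after mixing may be at most 1.1/0.8289 = 1.327 mg/L.
Mass balance: 1.327·0.6371 = 0.0101·Cₑ + 0.627·0.0893.
Cₑ = (0.8455 − 0.05599) / 0.0101 = 78.17 mg/L.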